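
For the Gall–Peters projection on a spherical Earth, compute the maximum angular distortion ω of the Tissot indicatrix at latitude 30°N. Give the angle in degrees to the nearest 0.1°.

23.1°

The Gall–Peters projection is cylindrical equal-area with φ₀ = 45°. A cylindrical equal-area projection with standard parallel φ₀ has meridian scale h = cos φ / cos φ₀ and parallel scale k = cos φ₀ / cos φ (so areas are preserved, h·k = 1).
At 30°: h = 1.225, k = 0.8165; principal scales a = 1.225, b = 0.8165.
sin(ω/2) = (a − b)/(a + b) = 0.4082/2.041 = 0.2000, so ω = 2 arcsin(0.2000) ≈ 23.1°.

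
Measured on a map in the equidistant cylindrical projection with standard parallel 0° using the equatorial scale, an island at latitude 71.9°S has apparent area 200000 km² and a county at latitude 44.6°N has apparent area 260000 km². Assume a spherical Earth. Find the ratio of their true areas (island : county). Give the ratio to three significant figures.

Plate carrée has h = 1 and k = sec φ, giving areal scale sec φ; true area = (apparent area) · cos φ.
True area of island: 200000 × cos(71.9°) = 200000 × 0.3107 = 62140 km².
True area of county: 260000 × cos(44.6°) = 260000 × 0.7120 = 185100 km².
Ratio = 62140 / 185100 ≈ 0.336.

0.336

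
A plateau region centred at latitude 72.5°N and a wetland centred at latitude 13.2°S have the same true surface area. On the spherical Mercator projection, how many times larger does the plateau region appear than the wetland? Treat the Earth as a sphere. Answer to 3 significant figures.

10.5

Mercator is conformal with k = sec φ, so areal scale = k² = sec²φ.
At 72.5°: sec²(72.5°) = 1/0.3007² = 11.06.
At 13.2°: sec²(13.2°) = 1/0.9736² = 1.055.
Ratio = 11.06/1.055 = cos²(13.2°)/cos²(72.5°) ≈ 10.5.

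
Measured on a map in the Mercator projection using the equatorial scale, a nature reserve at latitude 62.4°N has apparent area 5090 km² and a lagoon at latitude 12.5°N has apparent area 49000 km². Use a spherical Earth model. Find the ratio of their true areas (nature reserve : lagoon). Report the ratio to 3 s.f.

0.0234

On Mercator the areal scale is sec²φ, so true area = apparent × cos²φ.
True area of nature reserve: 5090 × cos²(62.4°) = 5090 × 0.2146 = 1093 km².
True area of lagoon: 49000 × cos²(12.5°) = 49000 × 0.9532 = 46700 km².
Ratio = 1093 / 46700 ≈ 0.0234.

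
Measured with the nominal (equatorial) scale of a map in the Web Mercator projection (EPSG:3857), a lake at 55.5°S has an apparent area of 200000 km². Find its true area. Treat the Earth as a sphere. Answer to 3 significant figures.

For Mercator, h = k = sec φ (a conformal cylindrical projection has a single point scale, 1/cos φ).
Areal scale = k² = sec²φ = 1/cos²(55.5°) = 1/0.5664² = 3.117.
True area = apparent / (areal scale) = 200000 / 3.117 ≈ 64200 km².

64200 km²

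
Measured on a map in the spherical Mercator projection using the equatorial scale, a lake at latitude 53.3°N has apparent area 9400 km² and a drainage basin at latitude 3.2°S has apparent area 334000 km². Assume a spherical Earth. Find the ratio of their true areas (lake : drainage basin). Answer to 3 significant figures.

Since Mercator area scale is 1/cos²φ, the true area equals the apparent area multiplied by cos²φ.
True area of lake: 9400 × cos²(53.3°) = 9400 × 0.3572 = 3357 km².
True area of drainage basin: 334000 × cos²(3.2°) = 334000 × 0.9969 = 333000 km².
Ratio = 3357 / 333000 ≈ 0.0101.

0.0101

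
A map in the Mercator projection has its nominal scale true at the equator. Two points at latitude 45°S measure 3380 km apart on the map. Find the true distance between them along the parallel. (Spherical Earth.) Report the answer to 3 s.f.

2390 km

Mercator is conformal, so the point scale is isotropic: h = k = sec φ = 1/cos φ.
Along the parallel at 45°, map distances are exaggerated by k = sec 45° = 1.414.
True distance = 3380 / 1.414 = 3380 × cos 45° ≈ 2390 km.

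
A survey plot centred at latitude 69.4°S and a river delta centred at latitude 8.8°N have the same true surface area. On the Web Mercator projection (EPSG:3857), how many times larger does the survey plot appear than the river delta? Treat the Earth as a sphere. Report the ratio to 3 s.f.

7.89

On Mercator, area is exaggerated by sec²φ = 1/cos²φ.
At 69.4°: sec²(69.4°) = 1/0.3518² = 8.078.
At 8.8°: sec²(8.8°) = 1/0.9882² = 1.024.
Ratio = 8.078/1.024 = cos²(8.8°)/cos²(69.4°) ≈ 7.89.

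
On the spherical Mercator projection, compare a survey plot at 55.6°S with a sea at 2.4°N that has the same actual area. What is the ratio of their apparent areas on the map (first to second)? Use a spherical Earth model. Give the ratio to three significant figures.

3.13

On Mercator, area is exaggerated by sec²φ = 1/cos²φ.
At 55.6°: sec²(55.6°) = 1/0.5650² = 3.133.
At 2.4°: sec²(2.4°) = 1/0.9991² = 1.002.
Ratio = 3.133/1.002 = cos²(2.4°)/cos²(55.6°) ≈ 3.13.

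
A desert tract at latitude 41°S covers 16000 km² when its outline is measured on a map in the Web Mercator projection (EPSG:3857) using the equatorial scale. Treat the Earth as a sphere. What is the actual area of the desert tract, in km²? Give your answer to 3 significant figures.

9110 km²

Mercator is conformal, so the point scale is isotropic: h = k = sec φ = 1/cos φ.
Areal scale = k² = sec²φ = 1/cos²(41°) = 1/0.7547² = 1.756.
True area = apparent / (areal scale) = 16000 / 1.756 ≈ 9110 km².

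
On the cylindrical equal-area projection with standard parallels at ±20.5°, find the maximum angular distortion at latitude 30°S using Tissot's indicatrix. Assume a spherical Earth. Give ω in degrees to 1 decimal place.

9.0°

For cylindrical equal-area with standard parallel φ₀, h = cos φ / cos φ₀ and k = cos φ₀ / cos φ, so h·k = 1.
At 30°: h = 0.9246, k = 1.082; principal scales a = 1.082, b = 0.9246.
sin(ω/2) = (a − b)/(a + b) = 0.1570/2.006 = 0.07826, so ω = 2 arcsin(0.07826) ≈ 9.0°.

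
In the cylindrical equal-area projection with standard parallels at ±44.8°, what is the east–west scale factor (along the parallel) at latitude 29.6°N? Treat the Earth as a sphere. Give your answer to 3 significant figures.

0.816

For cylindrical equal-area with standard parallel φ₀, h = cos φ / cos φ₀ and k = cos φ₀ / cos φ, so h·k = 1.
k = cos 44.8° / cos 29.6° = 0.7096/0.8695 = 0.8161.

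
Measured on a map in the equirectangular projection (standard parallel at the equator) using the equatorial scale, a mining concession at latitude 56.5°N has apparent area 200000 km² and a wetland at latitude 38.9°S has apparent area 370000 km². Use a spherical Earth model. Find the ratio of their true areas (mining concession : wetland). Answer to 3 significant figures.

On the plate carrée, areal scale = h·k = 1 × sec φ, so true area = apparent × cos φ.
True area of mining concession: 200000 × cos(56.5°) = 200000 × 0.5519 = 110400 km².
True area of wetland: 370000 × cos(38.9°) = 370000 × 0.7782 = 287900 km².
Ratio = 110400 / 287900 ≈ 0.383.

0.383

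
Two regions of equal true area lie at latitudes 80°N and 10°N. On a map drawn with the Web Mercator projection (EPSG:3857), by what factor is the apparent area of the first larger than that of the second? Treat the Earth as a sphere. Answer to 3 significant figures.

32.2

Mercator is conformal with k = sec φ, so areal scale = k² = sec²φ.
At 80°: sec²(80°) = 1/0.1736² = 33.16.
At 10°: sec²(10°) = 1/0.9848² = 1.031.
Ratio = 33.16/1.031 = cos²(10°)/cos²(80°) ≈ 32.2.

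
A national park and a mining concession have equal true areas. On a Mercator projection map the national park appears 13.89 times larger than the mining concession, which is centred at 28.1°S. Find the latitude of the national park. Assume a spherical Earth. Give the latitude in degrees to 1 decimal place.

76.3°

Mercator areal scale is sec²φ, so apparent-area ratio = sec²φ₁ / sec²φ₂ = cos²φ₂ / cos²φ₁.
cos²φ₂ / cos²φ₁ = 13.89  ⇒  cos φ₁ = cos 28.1° / √13.89 = 0.8821/3.727 = 0.2367.
φ₁ = arccos(0.2367) ≈ 76.3°.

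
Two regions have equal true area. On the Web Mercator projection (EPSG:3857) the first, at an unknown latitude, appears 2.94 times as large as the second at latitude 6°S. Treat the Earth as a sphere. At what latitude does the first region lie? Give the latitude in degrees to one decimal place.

54.5°

On Mercator, (apparent₁)/(apparent₂) = sec²φ₁ / sec²φ₂ when true areas are equal.
cos²φ₂ / cos²φ₁ = 2.94  ⇒  cos φ₁ = cos 6° / √2.94 = 0.9945/1.715 = 0.5800.
φ₁ = arccos(0.5800) ≈ 54.5°.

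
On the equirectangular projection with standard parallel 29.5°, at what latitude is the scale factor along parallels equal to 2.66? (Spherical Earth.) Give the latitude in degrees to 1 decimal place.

70.9°

In the equirectangular projection with standard parallel φ₀ = 29.5° (x = Rλ cos φ₀, y = Rφ), meridians are true-scale (h = 1) and the parallel scale is k = cos φ₀ / cos φ.
k = cos φ₀ / cos φ = 2.66  ⇒  cos φ = cos 29.5° / 2.66 = 0.3272.
φ = arccos(0.3272) ≈ 70.9°.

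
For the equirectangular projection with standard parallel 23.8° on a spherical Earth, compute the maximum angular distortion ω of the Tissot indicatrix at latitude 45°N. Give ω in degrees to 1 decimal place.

With standard parallel φ₀ = 23.8°, the equirectangular projection gives x = Rλ cos φ₀, y = Rφ, so h = 1 and k = cos 23.8° / cos φ.
At 45°: h = 1.000, k = 1.294; principal scales a = 1.294, b = 1.000.
sin(ω/2) = (a − b)/(a + b) = 0.2939/2.294 = 0.1281, so ω = 2 arcsin(0.1281) ≈ 14.7°.

14.7°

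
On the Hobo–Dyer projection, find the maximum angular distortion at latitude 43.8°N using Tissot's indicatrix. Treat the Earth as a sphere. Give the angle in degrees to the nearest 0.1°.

10.8°

Hobo–Dyer is a cylindrical equal-area projection with standard parallels at ±37.5°. Cylindrical equal-area (φ₀ = 37.5°): h = cos φ / cos 37.5° along meridians, k = cos 37.5° / cos φ along parallels; h·k = 1.
At 43.8°: h = 0.9098, k = 1.099; principal scales a = 1.099, b = 0.9098.
sin(ω/2) = (a − b)/(a + b) = 0.1894/2.009 = 0.09429, so ω = 2 arcsin(0.09429) ≈ 10.8°.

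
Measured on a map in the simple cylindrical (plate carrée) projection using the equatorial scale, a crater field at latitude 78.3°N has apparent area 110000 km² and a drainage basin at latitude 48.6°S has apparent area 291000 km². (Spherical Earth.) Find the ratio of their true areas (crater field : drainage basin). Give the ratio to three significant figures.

0.116

Plate carrée has h = 1 and k = sec φ, giving areal scale sec φ; true area = (apparent area) · cos φ.
True area of crater field: 110000 × cos(78.3°) = 110000 × 0.2028 = 22310 km².
True area of drainage basin: 291000 × cos(48.6°) = 291000 × 0.6613 = 192400 km².
Ratio = 22310 / 192400 ≈ 0.116.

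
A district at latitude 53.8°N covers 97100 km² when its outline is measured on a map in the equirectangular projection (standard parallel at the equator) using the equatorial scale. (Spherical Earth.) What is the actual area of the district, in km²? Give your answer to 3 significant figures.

For the equirectangular projection with φ₀ = 0 (plate carrée), h = 1 along meridians and k = sec φ along parallels.
Areal scale = h·k = 1 × sec φ; at 53.8°, h = 1.000, k = 1.693, so h·k = 1.693.
True area = apparent / (areal scale) = 97100 / 1.693 ≈ 57300 km².

57300 km²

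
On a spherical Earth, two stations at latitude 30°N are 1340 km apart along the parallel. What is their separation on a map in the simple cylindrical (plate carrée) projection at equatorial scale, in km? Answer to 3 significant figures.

In the plate carrée (x = Rλ, y = Rφ), meridians are true-scale (h = 1) and parallels are stretched by k = sec φ.
Along the parallel, k = sec 30° = 1/0.8660 = 1.155.
Map distance = 1340 × 1.155 ≈ 1550 km.

1550 km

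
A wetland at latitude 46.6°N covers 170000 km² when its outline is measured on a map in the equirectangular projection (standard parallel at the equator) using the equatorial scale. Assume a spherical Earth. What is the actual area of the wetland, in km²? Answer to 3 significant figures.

Plate carrée maps x = Rλ, y = Rφ. The meridian scale is h = 1 and the parallel scale is k = 1/cos φ = sec φ.
Areal scale = h·k = 1 × sec φ; at 46.6°, h = 1.000, k = 1.455, so h·k = 1.455.
True area = apparent / (areal scale) = 170000 / 1.455 ≈ 117000 km².

117000 km²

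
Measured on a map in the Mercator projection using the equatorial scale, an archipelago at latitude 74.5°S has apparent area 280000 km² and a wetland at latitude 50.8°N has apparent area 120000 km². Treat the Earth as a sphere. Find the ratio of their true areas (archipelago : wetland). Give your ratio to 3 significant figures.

On Mercator the areal scale is sec²φ, so true area = apparent × cos²φ.
True area of archipelago: 280000 × cos²(74.5°) = 280000 × 0.07142 = 20000 km².
True area of wetland: 120000 × cos²(50.8°) = 120000 × 0.3995 = 47940 km².
Ratio = 20000 / 47940 ≈ 0.417.

0.417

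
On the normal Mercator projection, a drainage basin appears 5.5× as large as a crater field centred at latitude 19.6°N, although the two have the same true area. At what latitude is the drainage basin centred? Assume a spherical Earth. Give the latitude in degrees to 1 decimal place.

66.3°

On Mercator, (apparent₁)/(apparent₂) = sec²φ₁ / sec²φ₂ when true areas are equal.
cos²φ₂ / cos²φ₁ = 5.5  ⇒  cos φ₁ = cos 19.6° / √5.5 = 0.9421/2.345 = 0.4017.
φ₁ = arccos(0.4017) ≈ 66.3°.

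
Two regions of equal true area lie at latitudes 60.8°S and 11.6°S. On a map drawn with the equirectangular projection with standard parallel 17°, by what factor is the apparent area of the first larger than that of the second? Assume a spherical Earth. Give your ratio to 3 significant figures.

2.01

The equidistant cylindrical projection with φ₀ = 17° has h = 1 (meridians true) and k = cos φ₀ / cos φ along parallels.
Areal scale at 60.8°: h·k = 1.000 × 1.960 = 1.960.
Areal scale at 11.6°: h·k = 1.000 × 0.9762 = 0.9762.
Ratio = 1.960/0.9762 ≈ 2.01.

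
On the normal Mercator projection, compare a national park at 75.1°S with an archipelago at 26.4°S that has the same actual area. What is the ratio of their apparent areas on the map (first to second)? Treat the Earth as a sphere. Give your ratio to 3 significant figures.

12.1

Mercator is conformal with k = sec φ, so areal scale = k² = sec²φ.
At 75.1°: sec²(75.1°) = 1/0.2571² = 15.12.
At 26.4°: sec²(26.4°) = 1/0.8957² = 1.246.
Ratio = 15.12/1.246 = cos²(26.4°)/cos²(75.1°) ≈ 12.1.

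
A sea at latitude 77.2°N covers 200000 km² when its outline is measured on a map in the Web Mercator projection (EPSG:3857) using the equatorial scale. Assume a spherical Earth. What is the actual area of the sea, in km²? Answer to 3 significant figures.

For Mercator, h = k = sec φ (a conformal cylindrical projection has a single point scale, 1/cos φ).
Areal scale = k² = sec²φ = 1/cos²(77.2°) = 1/0.2215² = 20.37.
True area = apparent / (areal scale) = 200000 / 20.37 ≈ 9820 km².

9820 km²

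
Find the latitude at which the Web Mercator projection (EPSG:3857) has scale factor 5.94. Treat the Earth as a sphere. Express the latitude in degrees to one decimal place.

80.3°

Mercator scale is k = sec φ = 1/cos φ.
1/cos φ = 5.94  ⇒  cos φ = 0.1684  ⇒  φ = arccos(0.1684) ≈ 80.3°.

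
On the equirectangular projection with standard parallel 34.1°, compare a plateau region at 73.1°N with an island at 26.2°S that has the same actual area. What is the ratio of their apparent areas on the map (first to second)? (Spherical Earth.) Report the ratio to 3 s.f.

With standard parallel φ₀ = 34.1°, the equirectangular projection gives x = Rλ cos φ₀, y = Rφ, so h = 1 and k = cos 34.1° / cos φ.
Areal scale at 73.1°: h·k = 1.000 × 2.848 = 2.848.
Areal scale at 26.2°: h·k = 1.000 × 0.9229 = 0.9229.
Ratio = 2.848/0.9229 ≈ 3.09.

3.09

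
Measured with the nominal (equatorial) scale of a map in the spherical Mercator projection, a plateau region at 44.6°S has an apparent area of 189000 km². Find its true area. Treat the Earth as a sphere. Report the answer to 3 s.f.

For Mercator, h = k = sec φ (a conformal cylindrical projection has a single point scale, 1/cos φ).
Areal scale = k² = sec²φ = 1/cos²(44.6°) = 1/0.7120² = 1.972.
True area = apparent / (areal scale) = 189000 / 1.972 ≈ 95800 km².

95800 km²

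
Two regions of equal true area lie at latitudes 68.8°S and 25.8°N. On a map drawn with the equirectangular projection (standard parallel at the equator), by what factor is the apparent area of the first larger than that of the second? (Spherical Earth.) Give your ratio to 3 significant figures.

In the plate carrée (x = Rλ, y = Rφ), meridians are true-scale (h = 1) and parallels are stretched by k = sec φ.
Areal scale at 68.8°: h·k = 1.000 × 2.765 = 2.765.
Areal scale at 25.8°: h·k = 1.000 × 1.111 = 1.111.
Ratio = 2.765/1.111 ≈ 2.49.

2.49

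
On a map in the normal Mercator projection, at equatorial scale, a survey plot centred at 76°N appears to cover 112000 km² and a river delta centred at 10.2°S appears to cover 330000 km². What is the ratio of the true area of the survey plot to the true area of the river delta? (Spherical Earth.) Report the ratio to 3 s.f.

0.0205

Since Mercator area scale is 1/cos²φ, the true area equals the apparent area multiplied by cos²φ.
True area of survey plot: 112000 × cos²(76°) = 112000 × 0.05853 = 6555 km².
True area of river delta: 330000 × cos²(10.2°) = 330000 × 0.9686 = 319700 km².
Ratio = 6555 / 319700 ≈ 0.0205.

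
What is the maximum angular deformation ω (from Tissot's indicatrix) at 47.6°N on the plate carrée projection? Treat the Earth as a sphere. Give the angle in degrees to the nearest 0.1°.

22.4°

Plate carrée maps x = Rλ, y = Rφ. The meridian scale is h = 1 and the parallel scale is k = 1/cos φ = sec φ.
At 47.6°: h = 1.000, k = 1.483; principal scales a = 1.483, b = 1.000.
sin(ω/2) = (a − b)/(a + b) = 0.4830/2.483 = 0.1945, so ω = 2 arcsin(0.1945) ≈ 22.4°.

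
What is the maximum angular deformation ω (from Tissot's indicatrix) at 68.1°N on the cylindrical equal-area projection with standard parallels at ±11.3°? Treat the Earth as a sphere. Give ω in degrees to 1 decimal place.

96.7°

A cylindrical equal-area projection with standard parallel φ₀ has meridian scale h = cos φ / cos φ₀ and parallel scale k = cos φ₀ / cos φ (so areas are preserved, h·k = 1).
At 68.1°: h = 0.3804, k = 2.629; principal scales a = 2.629, b = 0.3804.
sin(ω/2) = (a − b)/(a + b) = 2.249/3.009 = 0.7472, so ω = 2 arcsin(0.7472) ≈ 96.7°.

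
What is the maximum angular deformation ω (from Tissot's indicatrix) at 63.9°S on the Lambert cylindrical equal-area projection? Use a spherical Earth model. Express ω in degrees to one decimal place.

The Lambert cylindrical equal-area projection is the cylindrical equal-area projection with its standard parallel at the equator (φ₀ = 0). A cylindrical equal-area projection with standard parallel φ₀ has meridian scale h = cos φ / cos φ₀ and parallel scale k = cos φ₀ / cos φ (so areas are preserved, h·k = 1).
At 63.9°: h = 0.4399, k = 2.273; principal scales a = 2.273, b = 0.4399.
sin(ω/2) = (a − b)/(a + b) = 1.833/2.713 = 0.6757, so ω = 2 arcsin(0.6757) ≈ 85.0°.

85.0°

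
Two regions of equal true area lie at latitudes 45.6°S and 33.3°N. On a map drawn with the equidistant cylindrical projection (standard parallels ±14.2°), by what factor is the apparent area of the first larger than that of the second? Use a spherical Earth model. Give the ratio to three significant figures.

With standard parallel φ₀ = 14.2°, the equirectangular projection gives x = Rλ cos φ₀, y = Rφ, so h = 1 and k = cos 14.2° / cos φ.
Areal scale at 45.6°: h·k = 1.000 × 1.386 = 1.386.
Areal scale at 33.3°: h·k = 1.000 × 1.160 = 1.160.
Ratio = 1.386/1.160 ≈ 1.19.

1.19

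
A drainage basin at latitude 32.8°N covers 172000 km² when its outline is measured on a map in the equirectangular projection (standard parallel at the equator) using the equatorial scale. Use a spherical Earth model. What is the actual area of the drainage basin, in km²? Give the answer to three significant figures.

145000 km²

In the plate carrée (x = Rλ, y = Rφ), meridians are true-scale (h = 1) and parallels are stretched by k = sec φ.
Areal scale = h·k = 1 × sec φ; at 32.8°, h = 1.000, k = 1.190, so h·k = 1.190.
True area = apparent / (areal scale) = 172000 / 1.190 ≈ 145000 km².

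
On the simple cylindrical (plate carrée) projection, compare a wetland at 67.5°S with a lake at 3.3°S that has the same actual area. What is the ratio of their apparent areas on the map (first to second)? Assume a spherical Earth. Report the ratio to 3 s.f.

For the equirectangular projection with φ₀ = 0 (plate carrée), h = 1 along meridians and k = sec φ along parallels.
Areal scale at 67.5°: h·k = 1.000 × 2.613 = 2.613.
Areal scale at 3.3°: h·k = 1.000 × 1.002 = 1.002.
Ratio = 2.613/1.002 ≈ 2.61.

2.61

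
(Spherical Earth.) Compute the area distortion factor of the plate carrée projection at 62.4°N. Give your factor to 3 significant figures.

2.16

In the plate carrée (x = Rλ, y = Rφ), meridians are true-scale (h = 1) and parallels are stretched by k = sec φ.
Areal scale = h·k = 1 × sec φ; at 62.4°, h = 1.000, k = 2.158, so h·k = 2.158.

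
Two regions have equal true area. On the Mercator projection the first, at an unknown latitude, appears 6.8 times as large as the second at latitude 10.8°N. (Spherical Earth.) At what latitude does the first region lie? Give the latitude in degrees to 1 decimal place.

67.9°

For equal true areas on Mercator, apparent areas scale as sec²φ, so the ratio is cos²φ₂ / cos²φ₁.
cos²φ₂ / cos²φ₁ = 6.8  ⇒  cos φ₁ = cos 10.8° / √6.8 = 0.9823/2.608 = 0.3767.
φ₁ = arccos(0.3767) ≈ 67.9°.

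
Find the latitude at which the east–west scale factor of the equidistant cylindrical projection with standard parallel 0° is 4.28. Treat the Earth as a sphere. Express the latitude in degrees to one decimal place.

Plate carrée: h = 1, k = sec φ along parallels.
sec φ = 4.28  ⇒  cos φ = 0.2336  ⇒  φ ≈ 76.5°.

76.5°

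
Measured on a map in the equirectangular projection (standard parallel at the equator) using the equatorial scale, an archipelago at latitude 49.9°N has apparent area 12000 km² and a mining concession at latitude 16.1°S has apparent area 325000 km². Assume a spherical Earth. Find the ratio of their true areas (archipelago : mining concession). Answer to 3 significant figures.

0.0248

On the plate carrée, areal scale = h·k = 1 × sec φ, so true area = apparent × cos φ.
True area of archipelago: 12000 × cos(49.9°) = 12000 × 0.6441 = 7729 km².
True area of mining concession: 325000 × cos(16.1°) = 325000 × 0.9608 = 312300 km².
Ratio = 7729 / 312300 ≈ 0.0248.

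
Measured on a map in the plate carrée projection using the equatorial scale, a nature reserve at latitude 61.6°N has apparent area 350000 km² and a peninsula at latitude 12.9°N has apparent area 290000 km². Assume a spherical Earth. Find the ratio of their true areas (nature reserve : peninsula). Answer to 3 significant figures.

0.589

On the plate carrée, areal scale = h·k = 1 × sec φ, so true area = apparent × cos φ.
True area of nature reserve: 350000 × cos(61.6°) = 350000 × 0.4756 = 166500 km².
True area of peninsula: 290000 × cos(12.9°) = 290000 × 0.9748 = 282700 km².
Ratio = 166500 / 282700 ≈ 0.589.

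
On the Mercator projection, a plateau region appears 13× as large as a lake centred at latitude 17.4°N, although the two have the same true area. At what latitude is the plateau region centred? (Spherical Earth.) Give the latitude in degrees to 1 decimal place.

For equal true areas on Mercator, apparent areas scale as sec²φ, so the ratio is cos²φ₂ / cos²φ₁.
cos²φ₂ / cos²φ₁ = 13  ⇒  cos φ₁ = cos 17.4° / √13 = 0.9542/3.606 = 0.2647.
φ₁ = arccos(0.2647) ≈ 74.7°.

74.7°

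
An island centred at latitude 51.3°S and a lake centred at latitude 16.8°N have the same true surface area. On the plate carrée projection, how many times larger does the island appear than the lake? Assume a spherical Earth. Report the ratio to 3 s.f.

1.53

In the plate carrée (x = Rλ, y = Rφ), meridians are true-scale (h = 1) and parallels are stretched by k = sec φ.
Areal scale at 51.3°: h·k = 1.000 × 1.599 = 1.599.
Areal scale at 16.8°: h·k = 1.000 × 1.045 = 1.045.
Ratio = 1.599/1.045 ≈ 1.53.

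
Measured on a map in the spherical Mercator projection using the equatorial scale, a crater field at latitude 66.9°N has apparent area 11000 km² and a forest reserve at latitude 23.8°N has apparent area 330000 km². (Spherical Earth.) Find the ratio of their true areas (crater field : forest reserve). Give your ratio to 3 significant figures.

Since Mercator area scale is 1/cos²φ, the true area equals the apparent area multiplied by cos²φ.
True area of crater field: 11000 × cos²(66.9°) = 11000 × 0.1539 = 1693 km².
True area of forest reserve: 330000 × cos²(23.8°) = 330000 × 0.8372 = 276300 km².
Ratio = 1693 / 276300 ≈ 0.00613.

0.00613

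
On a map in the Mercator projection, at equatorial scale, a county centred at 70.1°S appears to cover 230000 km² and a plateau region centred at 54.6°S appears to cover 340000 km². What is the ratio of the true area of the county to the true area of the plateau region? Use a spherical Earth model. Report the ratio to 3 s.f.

0.234

Since Mercator area scale is 1/cos²φ, the true area equals the apparent area multiplied by cos²φ.
True area of county: 230000 × cos²(70.1°) = 230000 × 0.1159 = 26650 km².
True area of plateau region: 340000 × cos²(54.6°) = 340000 × 0.3356 = 114100 km².
Ratio = 26650 / 114100 ≈ 0.234.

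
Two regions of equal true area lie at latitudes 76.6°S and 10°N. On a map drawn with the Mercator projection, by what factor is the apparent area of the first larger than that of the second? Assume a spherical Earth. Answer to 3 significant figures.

18.1

Mercator is conformal with k = sec φ, so areal scale = k² = sec²φ.
At 76.6°: sec²(76.6°) = 1/0.2317² = 18.62.
At 10°: sec²(10°) = 1/0.9848² = 1.031.
Ratio = 18.62/1.031 = cos²(10°)/cos²(76.6°) ≈ 18.1.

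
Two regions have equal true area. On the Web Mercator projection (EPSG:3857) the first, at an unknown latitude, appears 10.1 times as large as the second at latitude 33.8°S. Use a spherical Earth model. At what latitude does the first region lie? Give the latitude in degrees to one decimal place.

74.8°

On Mercator, (apparent₁)/(apparent₂) = sec²φ₁ / sec²φ₂ when true areas are equal.
cos²φ₂ / cos²φ₁ = 10.1  ⇒  cos φ₁ = cos 33.8° / √10.1 = 0.8310/3.178 = 0.2615.
φ₁ = arccos(0.2615) ≈ 74.8°.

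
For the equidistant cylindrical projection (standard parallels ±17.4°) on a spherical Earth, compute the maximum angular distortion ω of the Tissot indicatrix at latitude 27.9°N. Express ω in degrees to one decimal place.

4.4°

With standard parallel φ₀ = 17.4°, the equirectangular projection gives x = Rλ cos φ₀, y = Rφ, so h = 1 and k = cos 17.4° / cos φ.
At 27.9°: h = 1.000, k = 1.080; principal scales a = 1.080, b = 1.000.
sin(ω/2) = (a − b)/(a + b) = 0.07974/2.080 = 0.03834, so ω = 2 arcsin(0.03834) ≈ 4.4°.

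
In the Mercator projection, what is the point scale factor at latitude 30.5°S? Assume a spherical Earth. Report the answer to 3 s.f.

For Mercator, h = k = sec φ (a conformal cylindrical projection has a single point scale, 1/cos φ).
k = 1/cos 30.5° = 1/0.8616 = 1.161.

1.16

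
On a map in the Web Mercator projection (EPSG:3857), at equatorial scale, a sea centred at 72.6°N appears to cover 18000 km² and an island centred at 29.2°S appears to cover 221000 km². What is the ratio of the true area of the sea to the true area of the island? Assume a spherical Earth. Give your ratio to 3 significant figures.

0.00956

Since Mercator area scale is 1/cos²φ, the true area equals the apparent area multiplied by cos²φ.
True area of sea: 18000 × cos²(72.6°) = 18000 × 0.08943 = 1610 km².
True area of island: 221000 × cos²(29.2°) = 221000 × 0.7620 = 168400 km².
Ratio = 1610 / 168400 ≈ 0.00956.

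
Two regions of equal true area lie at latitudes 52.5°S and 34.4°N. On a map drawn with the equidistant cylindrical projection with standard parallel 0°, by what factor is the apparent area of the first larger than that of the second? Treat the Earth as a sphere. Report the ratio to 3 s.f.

1.36

For the equirectangular projection with φ₀ = 0 (plate carrée), h = 1 along meridians and k = sec φ along parallels.
Areal scale at 52.5°: h·k = 1.000 × 1.643 = 1.643.
Areal scale at 34.4°: h·k = 1.000 × 1.212 = 1.212.
Ratio = 1.643/1.212 ≈ 1.36.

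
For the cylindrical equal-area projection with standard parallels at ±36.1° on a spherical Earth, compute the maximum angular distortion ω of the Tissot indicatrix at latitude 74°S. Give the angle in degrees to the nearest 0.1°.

104.7°

For cylindrical equal-area with standard parallel φ₀, h = cos φ / cos φ₀ and k = cos φ₀ / cos φ, so h·k = 1.
At 74°: h = 0.3411, k = 2.931; principal scales a = 2.931, b = 0.3411.
sin(ω/2) = (a − b)/(a + b) = 2.590/3.272 = 0.7915, so ω = 2 arcsin(0.7915) ≈ 104.7°.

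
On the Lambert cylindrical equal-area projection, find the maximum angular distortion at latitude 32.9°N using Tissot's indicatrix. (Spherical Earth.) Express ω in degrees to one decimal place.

The Lambert cylindrical equal-area projection is the cylindrical equal-area projection with its standard parallel at the equator (φ₀ = 0). For cylindrical equal-area with standard parallel φ₀, h = cos φ / cos φ₀ and k = cos φ₀ / cos φ, so h·k = 1.
At 32.9°: h = 0.8396, k = 1.191; principal scales a = 1.191, b = 0.8396.
sin(ω/2) = (a − b)/(a + b) = 0.3514/2.031 = 0.1730, so ω = 2 arcsin(0.1730) ≈ 19.9°.

19.9°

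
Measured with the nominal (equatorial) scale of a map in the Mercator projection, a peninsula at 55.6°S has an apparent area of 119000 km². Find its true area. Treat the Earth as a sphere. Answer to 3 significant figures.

Mercator is conformal, so the point scale is isotropic: h = k = sec φ = 1/cos φ.
Areal scale = k² = sec²φ = 1/cos²(55.6°) = 1/0.5650² = 3.133.
True area = apparent / (areal scale) = 119000 / 3.133 ≈ 38000 km².

38000 km²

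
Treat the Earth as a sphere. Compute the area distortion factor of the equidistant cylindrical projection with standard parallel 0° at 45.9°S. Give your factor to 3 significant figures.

1.44

Plate carrée maps x = Rλ, y = Rφ. The meridian scale is h = 1 and the parallel scale is k = 1/cos φ = sec φ.
Areal scale = h·k = 1 × sec φ; at 45.9°, h = 1.000, k = 1.437, so h·k = 1.437.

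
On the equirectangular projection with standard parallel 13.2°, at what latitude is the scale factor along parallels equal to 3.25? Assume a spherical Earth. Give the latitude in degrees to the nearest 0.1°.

With standard parallel φ₀ = 13.2°, the equirectangular projection gives x = Rλ cos φ₀, y = Rφ, so h = 1 and k = cos 13.2° / cos φ.
k = cos φ₀ / cos φ = 3.25  ⇒  cos φ = cos 13.2° / 3.25 = 0.2996.
φ = arccos(0.2996) ≈ 72.6°.

72.6°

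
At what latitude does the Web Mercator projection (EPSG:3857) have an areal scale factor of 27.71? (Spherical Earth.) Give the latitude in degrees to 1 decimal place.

79.0°

Mercator areal scale is sec²φ.
sec²φ = 27.71  ⇒  cos²φ = 0.03609  ⇒  cos φ = 0.1900.
φ = arccos(0.1900) ≈ 79.0°.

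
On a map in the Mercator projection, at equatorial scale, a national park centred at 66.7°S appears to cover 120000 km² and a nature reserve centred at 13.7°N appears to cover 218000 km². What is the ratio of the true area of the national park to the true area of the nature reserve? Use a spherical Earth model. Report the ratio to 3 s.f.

0.0912

Since Mercator area scale is 1/cos²φ, the true area equals the apparent area multiplied by cos²φ.
True area of national park: 120000 × cos²(66.7°) = 120000 × 0.1565 = 18770 km².
True area of nature reserve: 218000 × cos²(13.7°) = 218000 × 0.9439 = 205800 km².
Ratio = 18770 / 205800 ≈ 0.0912.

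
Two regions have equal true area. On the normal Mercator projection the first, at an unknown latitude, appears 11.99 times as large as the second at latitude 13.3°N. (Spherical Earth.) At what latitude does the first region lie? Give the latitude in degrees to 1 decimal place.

73.7°

Mercator areal scale is sec²φ, so apparent-area ratio = sec²φ₁ / sec²φ₂ = cos²φ₂ / cos²φ₁.
cos²φ₂ / cos²φ₁ = 11.99  ⇒  cos φ₁ = cos 13.3° / √11.99 = 0.9732/3.463 = 0.2810.
φ₁ = arccos(0.2810) ≈ 73.7°.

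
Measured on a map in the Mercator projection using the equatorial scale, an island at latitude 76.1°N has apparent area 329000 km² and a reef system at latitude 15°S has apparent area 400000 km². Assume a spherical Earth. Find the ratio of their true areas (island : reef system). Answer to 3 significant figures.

0.0509

Since Mercator area scale is 1/cos²φ, the true area equals the apparent area multiplied by cos²φ.
True area of island: 329000 × cos²(76.1°) = 329000 × 0.05771 = 18990 km².
True area of reef system: 400000 × cos²(15°) = 400000 × 0.9330 = 373200 km².
Ratio = 18990 / 373200 ≈ 0.0509.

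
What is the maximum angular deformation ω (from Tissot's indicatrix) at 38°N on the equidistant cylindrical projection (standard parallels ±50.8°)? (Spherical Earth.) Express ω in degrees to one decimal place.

With standard parallel φ₀ = 50.8°, the equirectangular projection gives x = Rλ cos φ₀, y = Rφ, so h = 1 and k = cos 50.8° / cos φ.
At 38°: h = 1.000, k = 0.8021; principal scales a = 1.000, b = 0.8021.
sin(ω/2) = (a − b)/(a + b) = 0.1979/1.802 = 0.1098, so ω = 2 arcsin(0.1098) ≈ 12.6°.

12.6°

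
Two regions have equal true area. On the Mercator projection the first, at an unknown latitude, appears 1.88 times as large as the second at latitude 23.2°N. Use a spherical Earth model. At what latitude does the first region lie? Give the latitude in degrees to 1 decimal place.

For equal true areas on Mercator, apparent areas scale as sec²φ, so the ratio is cos²φ₂ / cos²φ₁.
cos²φ₂ / cos²φ₁ = 1.88  ⇒  cos φ₁ = cos 23.2° / √1.88 = 0.9191/1.371 = 0.6703.
φ₁ = arccos(0.6703) ≈ 47.9°.

47.9°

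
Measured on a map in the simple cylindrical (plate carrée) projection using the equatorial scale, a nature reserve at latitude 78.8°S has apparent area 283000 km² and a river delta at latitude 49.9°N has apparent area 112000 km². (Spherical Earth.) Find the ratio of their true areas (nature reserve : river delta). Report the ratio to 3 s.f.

0.762

On the plate carrée, areal scale = h·k = 1 × sec φ, so true area = apparent × cos φ.
True area of nature reserve: 283000 × cos(78.8°) = 283000 × 0.1942 = 54970 km².
True area of river delta: 112000 × cos(49.9°) = 112000 × 0.6441 = 72140 km².
Ratio = 54970 / 72140 ≈ 0.762.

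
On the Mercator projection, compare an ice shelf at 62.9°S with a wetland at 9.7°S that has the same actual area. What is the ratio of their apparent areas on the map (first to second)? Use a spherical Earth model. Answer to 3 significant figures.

On Mercator, area is exaggerated by sec²φ = 1/cos²φ.
At 62.9°: sec²(62.9°) = 1/0.4555² = 4.819.
At 9.7°: sec²(9.7°) = 1/0.9857² = 1.029.
Ratio = 4.819/1.029 = cos²(9.7°)/cos²(62.9°) ≈ 4.68.

4.68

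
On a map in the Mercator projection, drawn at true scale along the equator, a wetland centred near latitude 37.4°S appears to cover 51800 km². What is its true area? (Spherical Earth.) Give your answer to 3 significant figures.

The Mercator projection is conformal; its linear scale factor is the same in every direction and equals sec φ = 1/cos φ.
Areal scale = k² = sec²φ = 1/cos²(37.4°) = 1/0.7944² = 1.585.
True area = apparent / (areal scale) = 51800 / 1.585 ≈ 32700 km².

32700 km²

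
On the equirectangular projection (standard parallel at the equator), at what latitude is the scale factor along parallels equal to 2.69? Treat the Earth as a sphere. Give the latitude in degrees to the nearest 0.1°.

68.2°

Plate carrée: h = 1, k = sec φ along parallels.
sec φ = 2.69  ⇒  cos φ = 0.3717  ⇒  φ ≈ 68.2°.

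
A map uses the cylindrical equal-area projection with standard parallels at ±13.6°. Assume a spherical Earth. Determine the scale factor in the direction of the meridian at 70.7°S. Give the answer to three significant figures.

0.340

A cylindrical equal-area projection with standard parallel φ₀ has meridian scale h = cos φ / cos φ₀ and parallel scale k = cos φ₀ / cos φ (so areas are preserved, h·k = 1).
h = cos 70.7° / cos 13.6° = 0.3305/0.9720 = 0.3400.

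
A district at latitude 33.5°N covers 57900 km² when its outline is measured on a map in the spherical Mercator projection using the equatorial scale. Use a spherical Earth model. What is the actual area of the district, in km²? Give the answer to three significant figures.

40300 km²

Mercator is conformal, so the point scale is isotropic: h = k = sec φ = 1/cos φ.
Areal scale = k² = sec²φ = 1/cos²(33.5°) = 1/0.8339² = 1.438.
True area = apparent / (areal scale) = 57900 / 1.438 ≈ 40300 km².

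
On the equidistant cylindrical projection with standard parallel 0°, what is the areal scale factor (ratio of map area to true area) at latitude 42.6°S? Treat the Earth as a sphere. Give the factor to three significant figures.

1.36

For the equirectangular projection with φ₀ = 0 (plate carrée), h = 1 along meridians and k = sec φ along parallels.
Areal scale = h·k = 1 × sec φ; at 42.6°, h = 1.000, k = 1.359, so h·k = 1.359.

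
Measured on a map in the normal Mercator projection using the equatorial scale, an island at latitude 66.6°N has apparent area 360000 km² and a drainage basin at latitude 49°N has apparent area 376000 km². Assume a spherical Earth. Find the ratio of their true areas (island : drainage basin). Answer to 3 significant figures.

0.351

Since Mercator area scale is 1/cos²φ, the true area equals the apparent area multiplied by cos²φ.
True area of island: 360000 × cos²(66.6°) = 360000 × 0.1577 = 56780 km².
True area of drainage basin: 376000 × cos²(49°) = 376000 × 0.4304 = 161800 km².
Ratio = 56780 / 161800 ≈ 0.351.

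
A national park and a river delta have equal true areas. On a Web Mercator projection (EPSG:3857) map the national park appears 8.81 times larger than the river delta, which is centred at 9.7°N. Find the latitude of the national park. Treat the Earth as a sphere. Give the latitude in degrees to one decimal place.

Mercator areal scale is sec²φ, so apparent-area ratio = sec²φ₁ / sec²φ₂ = cos²φ₂ / cos²φ₁.
cos²φ₂ / cos²φ₁ = 8.81  ⇒  cos φ₁ = cos 9.7° / √8.81 = 0.9857/2.968 = 0.3321.
φ₁ = arccos(0.3321) ≈ 70.6°.

70.6°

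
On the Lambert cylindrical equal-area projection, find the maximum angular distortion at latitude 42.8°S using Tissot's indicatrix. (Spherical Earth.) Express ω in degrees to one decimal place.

34.9°

The Lambert cylindrical equal-area projection is the cylindrical equal-area projection with its standard parallel at the equator (φ₀ = 0). A cylindrical equal-area projection with standard parallel φ₀ has meridian scale h = cos φ / cos φ₀ and parallel scale k = cos φ₀ / cos φ (so areas are preserved, h·k = 1).
At 42.8°: h = 0.7337, k = 1.363; principal scales a = 1.363, b = 0.7337.
sin(ω/2) = (a − b)/(a + b) = 0.6292/2.097 = 0.3001, so ω = 2 arcsin(0.3001) ≈ 34.9°.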